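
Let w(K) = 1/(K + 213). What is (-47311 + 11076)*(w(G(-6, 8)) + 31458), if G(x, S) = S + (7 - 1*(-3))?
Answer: -263312461765/231 ≈ -1.1399e+9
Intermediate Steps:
G(x, S) = 10 + S (G(x, S) = S + (7 + 3) = S + 10 = 10 + S)
w(K) = 1/(213 + K)
(-47311 + 11076)*(w(G(-6, 8)) + 31458) = (-47311 + 11076)*(1/(213 + (10 + 8)) + 31458) = -36235*(1/(213 + 18) + 31458) = -36235*(1/231 + 31458) = -36235*7266799/231 = -263312461765/231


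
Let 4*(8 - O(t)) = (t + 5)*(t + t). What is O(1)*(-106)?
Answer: -530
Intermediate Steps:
O(t) = 8 - t*(5 + t)/2 (O(t) = 8 - (t + 5)*(t + t)/4 = 8 - (5 + t)*2*t/4 = 8 - t*(5 + t)/2)
O(1)*(-106) = (8 - 5/2*1 - ½*1²)*(-106) = (8 - 5/2 - ½*1)*(-106) = (8 - 5/2 - ½)*(-106) = 5*(-106) = -530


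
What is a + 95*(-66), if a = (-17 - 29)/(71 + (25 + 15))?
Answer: -696016/111 ≈ -6270.4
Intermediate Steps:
a = -46/111 (a = -46/(71 + 40) = -46/111 ≈ -0.41441)
a + 95*(-66) = -46/111 + 95*(-66) = -46/111 - 6270 = -696016/111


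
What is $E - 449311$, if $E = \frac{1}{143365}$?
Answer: $- \frac{64415471514}{143365} \approx -4.4931 \cdot 10^{5}$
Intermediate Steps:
$E = \frac{1}{143365} \approx 6.9752 \cdot 10^{-6}$
$E - 449311 = \frac{1}{143365} - 449311 = - \frac{64415471514}{143365}$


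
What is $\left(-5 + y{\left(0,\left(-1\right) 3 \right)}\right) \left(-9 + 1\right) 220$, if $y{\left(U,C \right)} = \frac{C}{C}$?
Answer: $7040$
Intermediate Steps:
$y{\left(U,C \right)} = 1$
$\left(-5 + y{\left(0,\left(-1\right) 3 \right)}\right) \left(-9 + 1\right) 220 = \left(-5 + 1\right) \left(-9 + 1\right) 220 = \left(-4\right) \left(-8\right) 220 = 32 \cdot 220 = 7040$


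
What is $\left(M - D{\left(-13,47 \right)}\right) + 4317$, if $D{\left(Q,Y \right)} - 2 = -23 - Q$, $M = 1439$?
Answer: $5764$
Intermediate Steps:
$D{\left(Q,Y \right)} = -21 - Q$ ($D{\left(Q,Y \right)} = 2 - \left(23 + Q\right) = -21 - Q$)
$\left(M - D{\left(-13,47 \right)}\right) + 4317 = \left(1439 - \left(-21 - -13\right)\right) + 4317 = \left(1439 - \left(-21 + 13\right)\right) + 4317 = \left(1439 - -8\right) + 4317 = \left(1439 + 8\right) + 4317 = 1447 + 4317 = 5764$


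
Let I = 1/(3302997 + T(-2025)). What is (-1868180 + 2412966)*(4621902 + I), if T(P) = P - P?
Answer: 8316773048474551870/3302997 ≈ 2.5179e+12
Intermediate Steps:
T(P) = 0
I = 1/3302997 (I = 1/(3302997 + 0) = 1/3302997 ≈ 3.0276e-7)
(-1868180 + 2412966)*(4621902 + I) = (-1868180 + 2412966)*(4621902 + 1/3302997) = 544786*(15266128440295/3302997) = 8316773048474551870/3302997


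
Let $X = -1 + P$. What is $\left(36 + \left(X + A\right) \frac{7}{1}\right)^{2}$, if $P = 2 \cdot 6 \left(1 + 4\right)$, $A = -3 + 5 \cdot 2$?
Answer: $248004$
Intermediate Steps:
$A = 7$ ($A = -3 + 10 = 7$)
$P = 60$ ($P = 2 \cdot 6 \cdot 5 = 2 \cdot 30 = 60$)
$X = 59$ ($X = -1 + 60 = 59$)
$\left(36 + \left(X + A\right) \frac{7}{1}\right)^{2} = \left(36 + \left(59 + 7\right) \frac{7}{1}\right)^{2} = \left(36 + 66 \cdot 7 \cdot 1\right)^{2} = \left(36 + 66 \cdot 7\right)^{2} = \left(36 + 462\right)^{2} = 498^{2} = 248004$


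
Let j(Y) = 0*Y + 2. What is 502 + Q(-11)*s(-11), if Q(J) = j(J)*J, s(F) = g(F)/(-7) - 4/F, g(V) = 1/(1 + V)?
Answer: 17279/35 ≈ 493.69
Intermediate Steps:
j(Y) = 2 (j(Y) = 0 + 2 = 2)
s(F) = -4/F - 1/(7*(1 + F)) (s(F) = 1/((1 + F)*(-7)) - 4/F = -⅐/(1 + F) - 4/F = -1/(7*(1 + F)) - 4/F = -4/F - 1/(7*(1 + F)))
Q(J) = 2*J
502 + Q(-11)*s(-11) = 502 + (2*(-11))*((⅐)*(-28 - 29*(-11))/(-11*(1 - 11))) = 502 - 22*(-1)*(-28 + 319)/(7*11*(-10)) = 502 - 22*(-1)*(-1)*291/(7*11*10) = 502 - 22*291/770 = 502 - 291/35 = 17279/35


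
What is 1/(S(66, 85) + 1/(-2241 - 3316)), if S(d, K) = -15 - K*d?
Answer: -5557/31258126 ≈ -0.00017778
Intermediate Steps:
S(d, K) = -15 - K*d
1/(S(66, 85) + 1/(-2241 - 3316)) = 1/((-15 - 1*85*66) + 1/(-2241 - 3316)) = 1/((-15 - 5610) + 1/(-5557)) = 1/(-5625 - 1/5557) = 1/(-31258126/5557) = -5557/31258126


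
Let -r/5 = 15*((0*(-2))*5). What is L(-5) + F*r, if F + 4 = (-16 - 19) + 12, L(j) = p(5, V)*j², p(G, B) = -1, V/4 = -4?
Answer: -25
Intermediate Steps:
V = -16 (V = 4*(-4) = -16)
L(j) = -j²
F = -27 (F = -4 + ((-16 - 19) + 12) = -4 + (-35 + 12) = -4 - 23 = -27)
r = 0 (r = -75*(0*(-2))*5 = -75*0*5 = -75*0 = -5*0 = 0)
L(-5) + F*r = -1*(-5)² - 27*0 = -1*25 + 0 = -25 + 0 = -25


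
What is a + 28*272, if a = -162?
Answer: 7454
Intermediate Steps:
a + 28*272 = -162 + 28*272 = -162 + 7616 = 7454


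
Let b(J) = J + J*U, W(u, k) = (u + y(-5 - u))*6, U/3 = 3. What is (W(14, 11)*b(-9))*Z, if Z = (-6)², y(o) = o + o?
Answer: 466560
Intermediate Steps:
y(o) = 2*o
U = 9 (U = 3*3 = 9)
W(u, k) = -60 - 6*u (W(u, k) = (u + 2*(-5 - u))*6 = (u + (-10 - 2*u))*6 = (-10 - u)*6 = -60 - 6*u)
b(J) = 10*J (b(J) = J + J*9 = J + 9*J = 10*J)
Z = 36
(W(14, 11)*b(-9))*Z = ((-60 - 6*14)*(10*(-9)))*36 = ((-60 - 84)*(-90))*36 = -144*(-90)*36 = 12960*36 = 466560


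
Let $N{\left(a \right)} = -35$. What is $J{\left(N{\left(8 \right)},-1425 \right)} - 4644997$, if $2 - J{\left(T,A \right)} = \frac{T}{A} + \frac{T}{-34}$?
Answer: $- \frac{45010011763}{9690} \approx -4.645 \cdot 10^{6}$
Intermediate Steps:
$J{\left(T,A \right)} = 2 + \frac{T}{34} - \frac{T}{A}$ ($J{\left(T,A \right)} = 2 - \left(\frac{T}{A} + \frac{T}{-34}\right) = 2 - \left(\frac{T}{A} + T \left(- \frac{1}{34}\right)\right) = 2 - \left(\frac{T}{A} - \frac{T}{34}\right) = 2 - \left(- \frac{T}{34} + \frac{T}{A}\right) = 2 + \left(\frac{T}{34} - \frac{T}{A}\right) = 2 + \frac{T}{34} - \frac{T}{A}$)
$J{\left(N{\left(8 \right)},-1425 \right)} - 4644997 = \left(2 + \frac{1}{34} \left(-35\right) - - \frac{35}{-1425}\right) - 4644997 = \left(2 - \frac{35}{34} - \left(-35\right) \left(- \frac{1}{1425}\right)\right) - 4644997 = \left(2 - \frac{35}{34} - \frac{7}{285}\right) - 4644997 = \frac{9167}{9690} - 4644997 = - \frac{45010011763}{9690}$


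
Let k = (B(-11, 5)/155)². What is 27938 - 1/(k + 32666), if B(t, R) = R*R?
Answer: 877031119877/31392051 ≈ 27938.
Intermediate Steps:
B(t, R) = R²
k = 25/961 (k = (5²/155)² = (25*(1/155))² = (5/31)² = 25/961 ≈ 0.026015)
27938 - 1/(k + 32666) = 27938 - 1/(25/961 + 32666) = 27938 - 1/31392051/961 = 27938 - 1*961/31392051 = 27938 - 961/31392051 = 877031119877/31392051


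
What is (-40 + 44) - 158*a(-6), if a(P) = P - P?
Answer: 4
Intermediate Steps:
a(P) = 0
(-40 + 44) - 158*a(-6) = (-40 + 44) - 158*0 = 4 + 0 = 4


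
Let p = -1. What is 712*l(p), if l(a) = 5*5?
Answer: 17800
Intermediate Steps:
l(a) = 25
712*l(p) = 712*25 = 17800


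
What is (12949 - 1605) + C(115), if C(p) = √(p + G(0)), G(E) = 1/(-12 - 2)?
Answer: 11344 + √22526/14 ≈ 11355.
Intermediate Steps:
G(E) = -1/14 (G(E) = 1/(-14) = -1/14)
C(p) = √(-1/14 + p) (C(p) = √(p - 1/14) = √(-1/14 + p))
(12949 - 1605) + C(115) = (12949 - 1605) + √(-14 + 196*115)/14 = 11344 + √(-14 + 22540)/14 = 11344 + √22526/14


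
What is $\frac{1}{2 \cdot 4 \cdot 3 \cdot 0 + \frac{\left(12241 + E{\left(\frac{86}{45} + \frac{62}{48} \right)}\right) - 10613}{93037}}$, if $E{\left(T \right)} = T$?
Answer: $\frac{33493320}{587233} \approx 57.036$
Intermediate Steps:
$\frac{1}{2 \cdot 4 \cdot 3 \cdot 0 + \frac{\left(12241 + E{\left(\frac{86}{45} + \frac{62}{48} \right)}\right) - 10613}{93037}} = \frac{1}{2 \cdot 4 \cdot 3 \cdot 0 + \frac{\left(12241 + \left(\frac{86}{45} + \frac{62}{48}\right)\right) - 10613}{93037}} = \frac{1}{2 \cdot 12 \cdot 0 + \left(\left(12241 + \left(86 \cdot \frac{1}{45} + 62 \cdot \frac{1}{48}\right)\right) - 10613\right) \frac{1}{93037}} = \frac{1}{24 \cdot 0 + \left(\left(12241 + \left(\frac{86}{45} + \frac{31}{24}\right)\right) - 10613\right) \frac{1}{93037}} = \frac{1}{0 + \left(\left(12241 + \frac{1153}{360}\right) - 10613\right) \frac{1}{93037}} = \frac{1}{0 + \left(\frac{4407913}{360} - 10613\right) \frac{1}{93037}} = \frac{1}{0 + \frac{587233}{360} \cdot \frac{1}{93037}} = \frac{1}{0 + \frac{587233}{33493320}} = \frac{1}{\frac{587233}{33493320}} = \frac{33493320}{587233}$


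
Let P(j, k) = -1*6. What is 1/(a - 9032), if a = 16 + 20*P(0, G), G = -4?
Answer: -1/9136 ≈ -0.00010946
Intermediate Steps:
P(j, k) = -6
a = -104 (a = 16 + 20*(-6) = 16 - 120 = -104)
1/(a - 9032) = 1/(-104 - 9032) = 1/(-9136) = -1/9136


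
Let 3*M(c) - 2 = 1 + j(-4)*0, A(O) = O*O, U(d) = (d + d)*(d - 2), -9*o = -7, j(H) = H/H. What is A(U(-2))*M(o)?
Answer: 256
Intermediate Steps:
j(H) = 1
o = 7/9 (o = -1/9*(-7) = 7/9 ≈ 0.77778)
U(d) = 2*d*(-2 + d) (U(d) = (2*d)*(-2 + d) = 2*d*(-2 + d))
A(O) = O**2
M(c) = 1 (M(c) = 2/3 + (1 + 1*0)/3 = 2/3 + (1 + 0)/3 = 2/3 + (1/3)*1 = 2/3 + 1/3 = 1)
A(U(-2))*M(o) = (2*(-2)*(-2 - 2))**2*1 = (2*(-2)*(-4))**2*1 = 16**2*1 = 256*1 = 256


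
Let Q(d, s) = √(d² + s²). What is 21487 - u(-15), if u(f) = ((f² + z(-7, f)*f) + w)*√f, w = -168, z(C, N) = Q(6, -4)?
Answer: 21487 + I*√15*(-57 + 30*√13) ≈ 21487.0 + 198.17*I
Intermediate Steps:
z(C, N) = 2*√13 (z(C, N) = √(6² + (-4)²) = √(36 + 16) = √52 = 2*√13)
u(f) = √f*(-168 + f² + 2*f*√13) (u(f) = ((f² + (2*√13)*f) - 168)*√f = ((f² + 2*f*√13) - 168)*√f = (-168 + f² + 2*f*√13)*√f = √f*(-168 + f² + 2*f*√13))
21487 - u(-15) = 21487 - √(-15)*(-168 + (-15)² + 2*(-15)*√13) = 21487 - I*√15*(-168 + 225 - 30*√13) = 21487 - I*√15*(57 - 30*√13)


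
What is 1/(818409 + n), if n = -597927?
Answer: 1/220482 ≈ 4.5355e-6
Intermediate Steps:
1/(818409 + n) = 1/(818409 - 597927) = 1/220482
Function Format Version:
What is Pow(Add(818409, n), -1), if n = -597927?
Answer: Rational(1, 220482) ≈ 4.5355e-6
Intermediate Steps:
Pow(Add(818409, n), -1) = Pow(Add(818409, -597927), -1) = Pow(220482, -1) = Rational(1, 220482)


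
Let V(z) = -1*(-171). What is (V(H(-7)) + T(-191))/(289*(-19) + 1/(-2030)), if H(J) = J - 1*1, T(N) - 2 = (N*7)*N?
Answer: -172915400/3715577 ≈ -46.538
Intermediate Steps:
T(N) = 2 + 7*N**2 (T(N) = 2 + (N*7)*N = 2 + (7*N)*N = 2 + 7*N**2)
H(J) = -1 + J (H(J) = J - 1 = -1 + J)
V(z) = 171
(V(H(-7)) + T(-191))/(289*(-19) + 1/(-2030)) = (171 + (2 + 7*(-191)**2))/(289*(-19) + 1/(-2030)) = (171 + (2 + 7*36481))/(-5491 - 1/2030) = (171 + (2 + 255367))/(-11146731/2030) = (171 + 255369)*(-2030/11146731) = 255540*(-2030/11146731) = -172915400/3715577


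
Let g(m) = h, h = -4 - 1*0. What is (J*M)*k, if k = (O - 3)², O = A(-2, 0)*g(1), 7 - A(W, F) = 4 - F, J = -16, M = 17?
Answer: -61200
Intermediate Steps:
h = -4 (h = -4 + 0 = -4)
g(m) = -4
A(W, F) = 3 + F (A(W, F) = 7 - (4 - F) = 7 + (-4 + F) = 3 + F)
O = -12 (O = (3 + 0)*(-4) = 3*(-4) = -12)
k = 225 (k = (-12 - 3)² = (-15)² = 225)
(J*M)*k = -16*17*225 = -272*225 = -61200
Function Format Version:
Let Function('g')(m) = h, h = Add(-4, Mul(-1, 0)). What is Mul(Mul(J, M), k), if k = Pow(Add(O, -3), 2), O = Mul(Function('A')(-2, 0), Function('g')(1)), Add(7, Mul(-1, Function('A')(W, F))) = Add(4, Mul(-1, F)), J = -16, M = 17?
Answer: -61200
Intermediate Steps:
h = -4 (h = Add(-4, 0) = -4)
Function('g')(m) = -4
Function('A')(W, F) = Add(3, F) (Function('A')(W, F) = Add(7, Mul(-1, Add(4, Mul(-1, F)))) = Add(7, Add(-4, F)) = Add(3, F))
O = -12 (O = Mul(Add(3, 0), -4) = Mul(3, -4) = -12)
k = 225 (k = Pow(Add(-12, -3), 2) = Pow(-15, 2) = 225)
Mul(Mul(J, M), k) = Mul(Mul(-16, 17), 225) = Mul(-272, 225) = -61200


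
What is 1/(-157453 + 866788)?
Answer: 1/709335 ≈ 1.4098e-6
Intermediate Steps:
1/(-157453 + 866788) = 1/709335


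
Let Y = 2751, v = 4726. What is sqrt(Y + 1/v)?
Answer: sqrt(61443798802)/4726 ≈ 52.450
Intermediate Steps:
sqrt(Y + 1/v) = sqrt(2751 + 1/4726) = sqrt(13001227/4726) = sqrt(61443798802)/4726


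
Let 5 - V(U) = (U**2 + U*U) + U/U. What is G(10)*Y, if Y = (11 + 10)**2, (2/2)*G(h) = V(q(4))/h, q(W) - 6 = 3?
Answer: -34839/5 ≈ -6967.8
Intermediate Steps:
q(W) = 9 (q(W) = 6 + 3 = 9)
V(U) = 4 - 2*U**2 (V(U) = 5 - ((U**2 + U*U) + U/U) = 5 - ((U**2 + U**2) + 1) = 5 - (2*U**2 + 1) = 5 - (1 + 2*U**2) = 5 + (-1 - 2*U**2) = 4 - 2*U**2)
G(h) = -158/h (G(h) = (4 - 2*9**2)/h = (4 - 2*81)/h = (4 - 162)/h = -158/h)
Y = 441 (Y = 21**2 = 441)
G(10)*Y = -158/10*441 = -158*1/10*441 = -79/5*441 = -34839/5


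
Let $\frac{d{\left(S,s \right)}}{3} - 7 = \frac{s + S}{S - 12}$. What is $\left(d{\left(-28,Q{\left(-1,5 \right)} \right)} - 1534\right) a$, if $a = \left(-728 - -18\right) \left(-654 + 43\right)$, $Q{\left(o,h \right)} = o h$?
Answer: $- \frac{2621123401}{4} \approx -6.5528 \cdot 10^{8}$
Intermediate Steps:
$Q{\left(o,h \right)} = h o$
$a = 433810$ ($a = \left(-728 + \left(-6 + 24\right)\right) \left(-611\right) = \left(-728 + 18\right) \left(-611\right) = \left(-710\right) \left(-611\right) = 433810$)
$d{\left(S,s \right)} = 21 + \frac{3 \left(S + s\right)}{-12 + S}$ ($d{\left(S,s \right)} = 21 + 3 \frac{s + S}{S - 12} = 21 + 3 \frac{S + s}{-12 + S} = 21 + \frac{3 \left(S + s\right)}{-12 + S}$)
$\left(d{\left(-28,Q{\left(-1,5 \right)} \right)} - 1534\right) a = \left(\frac{3 \left(-84 + 5 \left(-1\right) + 8 \left(-28\right)\right)}{-12 - 28} - 1534\right) 433810 = \left(\frac{3 \left(-84 - 5 - 224\right)}{-40} - 1534\right) 433810 = \left(3 \left(- \frac{1}{40}\right) \left(-313\right) - 1534\right) 433810 = \left(\frac{939}{40} - 1534\right) 433810 = \left(- \frac{60421}{40}\right) 433810 = - \frac{2621123401}{4}$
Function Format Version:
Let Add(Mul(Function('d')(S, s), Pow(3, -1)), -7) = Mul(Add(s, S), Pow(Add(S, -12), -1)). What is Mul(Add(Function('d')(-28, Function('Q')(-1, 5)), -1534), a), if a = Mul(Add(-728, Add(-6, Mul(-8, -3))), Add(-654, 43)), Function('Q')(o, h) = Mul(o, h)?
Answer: Rational(-2621123401, 4) ≈ -6.5528e+8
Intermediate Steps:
Function('Q')(o, h) = Mul(h, o)
a = 433810 (a = Mul(Add(-728, Add(-6, 24)), -611) = Mul(Add(-728, 18), -611) = Mul(-710, -611) = 433810)
Function('d')(S, s) = Add(21, Mul(3, Pow(Add(-12, S), -1), Add(S, s))) (Function('d')(S, s) = Add(21, Mul(3, Mul(Add(s, S), Pow(Add(S, -12), -1)))) = Add(21, Mul(3, Mul(Add(S, s), Pow(Add(-12, S), -1)))) = Add(21, Mul(3, Mul(Pow(Add(-12, S), -1), Add(S, s)))) = Add(21, Mul(3, Pow(Add(-12, S), -1), Add(S, s))))
Mul(Add(Function('d')(-28, Function('Q')(-1, 5)), -1534), a) = Mul(Add(Mul(3, Pow(Add(-12, -28), -1), Add(-84, Mul(5, -1), Mul(8, -28))), -1534), 433810) = Mul(Add(Mul(3, Pow(-40, -1), Add(-84, -5, -224)), -1534), 433810) = Mul(Add(Mul(3, Rational(-1, 40), -313), -1534), 433810) = Mul(Add(Rational(939, 40), -1534), 433810) = Mul(Rational(-60421, 40), 433810) = Rational(-2621123401, 4)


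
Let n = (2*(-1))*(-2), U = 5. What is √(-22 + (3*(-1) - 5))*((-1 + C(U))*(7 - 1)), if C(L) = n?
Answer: 18*I*√30 ≈ 98.59*I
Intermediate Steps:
n = 4 (n = -2*(-2) = 4)
C(L) = 4
√(-22 + (3*(-1) - 5))*((-1 + C(U))*(7 - 1)) = √(-22 + (3*(-1) - 5))*((-1 + 4)*(7 - 1)) = √(-22 + (-3 - 5))*(3*6) = √(-22 - 8)*18 = √(-30)*18 = (I*√30)*18 = 18*I*√30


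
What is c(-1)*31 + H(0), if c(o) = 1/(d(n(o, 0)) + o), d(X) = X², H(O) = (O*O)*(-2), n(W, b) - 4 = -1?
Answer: 31/8 ≈ 3.8750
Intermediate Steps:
n(W, b) = 3 (n(W, b) = 4 - 1 = 3)
H(O) = -2*O² (H(O) = O²*(-2) = -2*O²)
c(o) = 1/(9 + o) (c(o) = 1/(3² + o) = 1/(9 + o))
c(-1)*31 + H(0) = 31/(9 - 1) - 2*0² = 31/8 - 2*0 = (⅛)*31 + 0 = 31/8 + 0 = 31/8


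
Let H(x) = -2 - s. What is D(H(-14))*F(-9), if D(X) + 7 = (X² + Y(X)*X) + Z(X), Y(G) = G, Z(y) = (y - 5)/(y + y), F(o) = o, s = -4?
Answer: -9/4 ≈ -2.2500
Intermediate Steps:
Z(y) = (-5 + y)/(2*y) (Z(y) = (-5 + y)/((2*y)) = (-5 + y)*(1/(2*y)) = (-5 + y)/(2*y))
H(x) = 2 (H(x) = -2 - 1*(-4) = -2 + 4 = 2)
D(X) = -7 + 2*X² + (-5 + X)/(2*X) (D(X) = -7 + ((X² + X*X) + (-5 + X)/(2*X)) = -7 + ((X² + X²) + (-5 + X)/(2*X)) = -7 + (2*X² + (-5 + X)/(2*X)) = -7 + 2*X² + (-5 + X)/(2*X))
D(H(-14))*F(-9) = ((½)*(-5 - 13*2 + 4*2³)/2)*(-9) = ((½)*(½)*(-5 - 26 + 4*8))*(-9) = ((½)*(½)*(-5 - 26 + 32))*(-9) = ((½)*(½)*1)*(-9) = (¼)*(-9) = -9/4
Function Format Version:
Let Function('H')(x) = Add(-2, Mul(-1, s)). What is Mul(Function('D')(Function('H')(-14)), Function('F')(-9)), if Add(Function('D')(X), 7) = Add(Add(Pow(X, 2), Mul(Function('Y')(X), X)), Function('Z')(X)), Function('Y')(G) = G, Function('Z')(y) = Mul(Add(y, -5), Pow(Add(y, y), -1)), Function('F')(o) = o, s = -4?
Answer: Rational(-9, 4) ≈ -2.2500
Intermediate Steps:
Function('Z')(y) = Mul(Rational(1, 2), Pow(y, -1), Add(-5, y)) (Function('Z')(y) = Mul(Add(-5, y), Pow(Mul(2, y), -1)) = Mul(Add(-5, y), Mul(Rational(1, 2), Pow(y, -1))) = Mul(Rational(1, 2), Pow(y, -1), Add(-5, y)))
Function('H')(x) = 2 (Function('H')(x) = Add(-2, Mul(-1, -4)) = Add(-2, 4) = 2)
Function('D')(X) = Add(-7, Mul(2, Pow(X, 2)), Mul(Rational(1, 2), Pow(X, -1), Add(-5, X))) (Function('D')(X) = Add(-7, Add(Add(Pow(X, 2), Mul(X, X)), Mul(Rational(1, 2), Pow(X, -1), Add(-5, X)))) = Add(-7, Add(Add(Pow(X, 2), Pow(X, 2)), Mul(Rational(1, 2), Pow(X, -1), Add(-5, X)))) = Add(-7, Add(Mul(2, Pow(X, 2)), Mul(Rational(1, 2), Pow(X, -1), Add(-5, X)))) = Add(-7, Mul(2, Pow(X, 2)), Mul(Rational(1, 2), Pow(X, -1), Add(-5, X))))
Mul(Function('D')(Function('H')(-14)), Function('F')(-9)) = Mul(Mul(Rational(1, 2), Pow(2, -1), Add(-5, Mul(-13, 2), Mul(4, Pow(2, 3)))), -9) = Mul(Mul(Rational(1, 2), Rational(1, 2), Add(-5, -26, Mul(4, 8))), -9) = Mul(Mul(Rational(1, 2), Rational(1, 2), Add(-5, -26, 32)), -9) = Mul(Mul(Rational(1, 2), Rational(1, 2), 1), -9) = Mul(Rational(1, 4), -9) = Rational(-9, 4)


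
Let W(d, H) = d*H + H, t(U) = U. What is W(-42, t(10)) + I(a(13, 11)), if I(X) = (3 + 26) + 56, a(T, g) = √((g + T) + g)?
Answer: -325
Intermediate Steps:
a(T, g) = √(T + 2*g) (a(T, g) = √((T + g) + g) = √(T + 2*g))
W(d, H) = H + H*d (W(d, H) = H*d + H = H + H*d)
I(X) = 85 (I(X) = 29 + 56 = 85)
W(-42, t(10)) + I(a(13, 11)) = 10*(1 - 42) + 85 = 10*(-41) + 85 = -410 + 85 = -325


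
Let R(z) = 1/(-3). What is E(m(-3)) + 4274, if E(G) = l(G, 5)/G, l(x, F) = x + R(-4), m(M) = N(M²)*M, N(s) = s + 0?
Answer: 346276/81 ≈ 4275.0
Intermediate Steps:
R(z) = -⅓
N(s) = s
m(M) = M³ (m(M) = M²*M = M³)
l(x, F) = -⅓ + x (l(x, F) = x - ⅓ = -⅓ + x)
E(G) = (-⅓ + G)/G
E(m(-3)) + 4274 = (-⅓ + (-3)³)/((-3)³) + 4274 = (-⅓ - 27)/(-27) + 4274 = -1/27*(-82/3) + 4274 = 82/81 + 4274 = 346276/81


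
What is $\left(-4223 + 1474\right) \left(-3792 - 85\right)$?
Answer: $10657873$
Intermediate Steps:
$\left(-4223 + 1474\right) \left(-3792 - 85\right) = \left(-2749\right) \left(-3877\right) = 10657873$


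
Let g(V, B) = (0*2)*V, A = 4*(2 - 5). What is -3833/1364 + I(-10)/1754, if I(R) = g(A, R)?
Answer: -3833/1364 ≈ -2.8101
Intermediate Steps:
A = -12 (A = 4*(-3) = -12)
g(V, B) = 0 (g(V, B) = 0*V = 0)
I(R) = 0
-3833/1364 + I(-10)/1754 = -3833/1364 + 0/1754 = -3833*1/1364 + 0*(1/1754) = -3833/1364 + 0 = -3833/1364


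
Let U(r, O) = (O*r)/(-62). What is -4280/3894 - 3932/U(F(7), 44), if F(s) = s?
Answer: 10772462/13629 ≈ 790.41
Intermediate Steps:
U(r, O) = -O*r/62 (U(r, O) = (O*r)*(-1/62) = -O*r/62)
-4280/3894 - 3932/U(F(7), 44) = -4280/3894 - 3932/((-1/62*44*7)) = -4280*1/3894 - 3932/(-154/31) = -2140/1947 - 3932*(-31/154) = -2140/1947 + 60946/77 = 10772462/13629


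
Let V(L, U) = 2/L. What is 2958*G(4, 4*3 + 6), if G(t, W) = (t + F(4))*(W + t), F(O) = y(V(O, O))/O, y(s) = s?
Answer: 536877/2 ≈ 2.6844e+5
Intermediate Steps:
F(O) = 2/O² (F(O) = (2/O)/O = 2/O²)
G(t, W) = (⅛ + t)*(W + t) (G(t, W) = (t + 2/4²)*(W + t) = (t + 2*(1/16))*(W + t) = (t + ⅛)*(W + t) = (⅛ + t)*(W + t))
2958*G(4, 4*3 + 6) = 2958*(4² + (4*3 + 6)/8 + (⅛)*4 + (4*3 + 6)*4) = 2958*(16 + (12 + 6)/8 + ½ + (12 + 6)*4) = 2958*(16 + (⅛)*18 + ½ + 18*4) = 2958*(16 + 9/4 + ½ + 72) = 2958*(363/4) = 536877/2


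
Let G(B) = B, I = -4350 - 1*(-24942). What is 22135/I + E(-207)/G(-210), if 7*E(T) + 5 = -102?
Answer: 5790299/5045040 ≈ 1.1477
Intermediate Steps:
I = 20592 (I = -4350 + 24942 = 20592)
E(T) = -107/7 (E(T) = -5/7 + (⅐)*(-102) = -5/7 - 102/7 = -107/7)
22135/I + E(-207)/G(-210) = 22135/20592 - 107/7/(-210) = 22135*(1/20592) - 107/7*(-1/210) = 22135/20592 + 107/1470 = 5790299/5045040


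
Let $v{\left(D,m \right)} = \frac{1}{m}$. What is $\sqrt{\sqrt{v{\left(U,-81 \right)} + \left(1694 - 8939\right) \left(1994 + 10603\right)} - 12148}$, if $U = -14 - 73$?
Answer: $\frac{\sqrt{-109332 + i \sqrt{7392486466}}}{3} \approx 40.66 + 117.48 i$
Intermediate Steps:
$U = -87$
$\sqrt{\sqrt{v{\left(U,-81 \right)} + \left(1694 - 8939\right) \left(1994 + 10603\right)} - 12148} = \sqrt{\sqrt{\frac{1}{-81} + \left(1694 - 8939\right) \left(1994 + 10603\right)} - 12148} = \sqrt{\sqrt{- \frac{1}{81} - 91265265} - 12148} = \sqrt{\sqrt{- \frac{7392486466}{81}} - 12148} = \sqrt{\frac{i \sqrt{7392486466}}{9} - 12148} = \sqrt{-12148 + \frac{i \sqrt{7392486466}}{9}}$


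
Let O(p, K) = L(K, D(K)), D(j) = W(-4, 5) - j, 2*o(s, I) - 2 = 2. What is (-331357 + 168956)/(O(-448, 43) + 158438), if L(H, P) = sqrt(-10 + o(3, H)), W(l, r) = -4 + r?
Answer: -12865244819/12551299926 + 162401*I*sqrt(2)/12551299926 ≈ -1.025 + 1.8298e-5*I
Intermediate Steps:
o(s, I) = 2 (o(s, I) = 1 + (1/2)*2 = 1 + 1 = 2)
D(j) = 1 - j (D(j) = (-4 + 5) - j = 1 - j)
L(H, P) = 2*I*sqrt(2) (L(H, P) = sqrt(-10 + 2) = sqrt(-8) = 2*I*sqrt(2))
O(p, K) = 2*I*sqrt(2)
(-331357 + 168956)/(O(-448, 43) + 158438) = (-331357 + 168956)/(2*I*sqrt(2) + 158438) = -162401/(158438 + 2*I*sqrt(2))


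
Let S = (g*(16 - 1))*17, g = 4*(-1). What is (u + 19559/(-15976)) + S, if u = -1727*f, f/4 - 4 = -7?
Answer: 314771545/15976 ≈ 19703.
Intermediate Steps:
f = -12 (f = 16 + 4*(-7) = 16 - 28 = -12)
g = -4
u = 20724 (u = -1727*(-12) = 20724)
S = -1020 (S = -4*(16 - 1)*17 = -4*15*17 = -60*17 = -1020)
(u + 19559/(-15976)) + S = (20724 + 19559/(-15976)) - 1020 = (20724 + 19559*(-1/15976)) - 1020 = (20724 - 19559/15976) - 1020 = 331067065/15976 - 1020 = 314771545/15976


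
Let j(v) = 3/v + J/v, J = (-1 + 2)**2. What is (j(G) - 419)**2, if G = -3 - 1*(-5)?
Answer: 173889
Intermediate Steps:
J = 1 (J = 1**2 = 1)
G = 2 (G = -3 + 5 = 2)
j(v) = 4/v (j(v) = 3/v + 1/v = 4/v)
(j(G) - 419)**2 = (4/2 - 419)**2 = (4*(1/2) - 419)**2 = (2 - 419)**2 = (-417)**2 = 173889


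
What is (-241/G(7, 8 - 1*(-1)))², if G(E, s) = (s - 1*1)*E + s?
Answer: 58081/4225 ≈ 13.747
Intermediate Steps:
G(E, s) = s + E*(-1 + s) (G(E, s) = (s - 1)*E + s = (-1 + s)*E + s = E*(-1 + s) + s = s + E*(-1 + s))
(-241/G(7, 8 - 1*(-1)))² = (-241/((8 - 1*(-1)) - 1*7 + 7*(8 - 1*(-1))))² = (-241/((8 + 1) - 7 + 7*(8 + 1)))² = (-241/(9 - 7 + 7*9))² = (-241/(9 - 7 + 63))² = (-241/65)² = 58081/4225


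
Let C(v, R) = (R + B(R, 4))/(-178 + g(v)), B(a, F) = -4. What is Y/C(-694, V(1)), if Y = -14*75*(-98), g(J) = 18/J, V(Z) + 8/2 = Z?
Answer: 908092500/347 ≈ 2.6170e+6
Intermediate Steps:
V(Z) = -4 + Z
C(v, R) = (-4 + R)/(-178 + 18/v) (C(v, R) = (R - 4)/(-178 + 18/v) = (-4 + R)/(-178 + 18/v))
Y = 102900 (Y = -1050*(-98) = 102900)
Y/C(-694, V(1)) = 102900/(((½)*(-694)*(4 - (-4 + 1))/(-9 + 89*(-694)))) = 102900/(((½)*(-694)*(4 - 1*(-3))/(-9 - 61766))) = 102900/(((½)*(-694)*(4 + 3)/(-61775))) = 102900/(((½)*(-694)*(-1/61775)*7)) = 102900/(347/8825) = 102900*(8825/347) = 908092500/347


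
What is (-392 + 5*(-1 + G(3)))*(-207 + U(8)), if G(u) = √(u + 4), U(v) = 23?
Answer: 73048 - 920*√7 ≈ 70614.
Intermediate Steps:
G(u) = √(4 + u)
(-392 + 5*(-1 + G(3)))*(-207 + U(8)) = (-392 + 5*(-1 + √(4 + 3)))*(-207 + 23) = (-392 + 5*(-1 + √7))*(-184) = (-392 + (-5 + 5*√7))*(-184) = (-397 + 5*√7)*(-184) = 73048 - 920*√7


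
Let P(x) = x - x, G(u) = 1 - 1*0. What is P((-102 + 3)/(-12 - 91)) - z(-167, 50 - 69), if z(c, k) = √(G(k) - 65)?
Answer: -8*I ≈ -8.0*I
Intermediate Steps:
G(u) = 1 (G(u) = 1 + 0 = 1)
z(c, k) = 8*I (z(c, k) = √(1 - 65) = √(-64) = 8*I)
P(x) = 0
P((-102 + 3)/(-12 - 91)) - z(-167, 50 - 69) = 0 - 8*I = -8*I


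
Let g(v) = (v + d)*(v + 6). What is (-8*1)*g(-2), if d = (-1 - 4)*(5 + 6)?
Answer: 1824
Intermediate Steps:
d = -55 (d = -5*11 = -55)
g(v) = (-55 + v)*(6 + v) (g(v) = (v - 55)*(v + 6) = (-55 + v)*(6 + v))
(-8*1)*g(-2) = (-8*1)*(-330 + (-2)² - 49*(-2)) = -8*(-330 + 4 + 98) = -8*(-228) = 1824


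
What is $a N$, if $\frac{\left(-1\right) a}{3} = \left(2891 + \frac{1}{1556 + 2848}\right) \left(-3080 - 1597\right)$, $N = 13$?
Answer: $\frac{774116203965}{1468} \approx 5.2733 \cdot 10^{8}$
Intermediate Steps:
$a = \frac{59547400305}{1468}$ ($a = - 3 \left(2891 + \frac{1}{1556 + 2848}\right) \left(-3080 - 1597\right) = - 3 \left(2891 + \frac{1}{4404}\right) \left(-4677\right) = - 3 \cdot \frac{12731965}{4404} \left(-4677\right) = \left(-3\right) \left(- \frac{19849133435}{1468}\right) = \frac{59547400305}{1468} \approx 4.0564 \cdot 10^{7}$)
$a N = \frac{59547400305}{1468} \cdot 13 = \frac{774116203965}{1468}$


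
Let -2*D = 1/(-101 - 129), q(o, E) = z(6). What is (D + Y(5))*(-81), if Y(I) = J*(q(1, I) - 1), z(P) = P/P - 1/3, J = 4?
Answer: 49599/460 ≈ 107.82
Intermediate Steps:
z(P) = ⅔ (z(P) = 1 - 1*⅓ = 1 - ⅓ = ⅔)
q(o, E) = ⅔
D = 1/460 (D = -1/(2*(-101 - 129)) = -½/(-230) = -½*(-1/230) = 1/460 ≈ 0.0021739)
Y(I) = -4/3 (Y(I) = 4*(⅔ - 1) = 4*(-⅓) = -4/3)
(D + Y(5))*(-81) = (1/460 - 4/3)*(-81) = -1837/1380*(-81) = 49599/460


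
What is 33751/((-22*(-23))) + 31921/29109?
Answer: 998609885/14729154 ≈ 67.798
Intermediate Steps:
33751/((-22*(-23))) + 31921/29109 = 33751/506 + 31921*(1/29109) = 33751*(1/506) + 31921/29109 = 33751/506 + 31921/29109 = 998609885/14729154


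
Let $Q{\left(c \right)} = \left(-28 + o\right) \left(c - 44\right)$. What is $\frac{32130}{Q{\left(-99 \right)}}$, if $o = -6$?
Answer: $\frac{945}{143} \approx 6.6084$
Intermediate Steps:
$Q{\left(c \right)} = 1496 - 34 c$ ($Q{\left(c \right)} = \left(-28 - 6\right) \left(c - 44\right) = - 34 \left(-44 + c\right) = 1496 - 34 c$)
$\frac{32130}{Q{\left(-99 \right)}} = \frac{32130}{1496 - -3366} = \frac{32130}{1496 + 3366} = \frac{32130}{4862} = 32130 \cdot \frac{1}{4862} = \frac{945}{143}$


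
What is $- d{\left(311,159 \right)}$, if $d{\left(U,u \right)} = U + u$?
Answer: $-470$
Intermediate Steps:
$- d{\left(311,159 \right)} = - (311 + 159) = \left(-1\right) 470 = -470$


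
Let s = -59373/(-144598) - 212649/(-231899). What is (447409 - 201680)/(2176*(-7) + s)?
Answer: -8239817166427858/510716911402235 ≈ -16.134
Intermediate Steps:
s = 44517159429/33532131602 (s = -59373*(-1/144598) - 212649*(-1/231899) = 59373/144598 + 212649/231899 = 44517159429/33532131602 ≈ 1.3276)
(447409 - 201680)/(2176*(-7) + s) = (447409 - 201680)/(2176*(-7) + 44517159429/33532131602) = 245729/(-15232 + 44517159429/33532131602) = 245729/(-510716911402235/33532131602) = 245729*(-33532131602/510716911402235) = -8239817166427858/510716911402235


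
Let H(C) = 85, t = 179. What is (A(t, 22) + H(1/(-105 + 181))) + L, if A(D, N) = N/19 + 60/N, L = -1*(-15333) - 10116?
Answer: 1108930/209 ≈ 5305.9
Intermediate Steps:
L = 5217 (L = 15333 - 10116 = 5217)
A(D, N) = 60/N + N/19 (A(D, N) = N*(1/19) + 60/N = N/19 + 60/N = 60/N + N/19)
(A(t, 22) + H(1/(-105 + 181))) + L = ((60/22 + (1/19)*22) + 85) + 5217 = ((60*(1/22) + 22/19) + 85) + 5217 = ((30/11 + 22/19) + 85) + 5217 = (812/209 + 85) + 5217 = 18577/209 + 5217 = 1108930/209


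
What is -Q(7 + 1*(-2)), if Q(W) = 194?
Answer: -194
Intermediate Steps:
-Q(7 + 1*(-2)) = -1*194 = -194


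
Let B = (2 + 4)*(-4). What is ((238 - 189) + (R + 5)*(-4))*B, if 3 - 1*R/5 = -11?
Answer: 6024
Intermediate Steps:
R = 70 (R = 15 - 5*(-11) = 15 + 55 = 70)
B = -24 (B = 6*(-4) = -24)
((238 - 189) + (R + 5)*(-4))*B = ((238 - 189) + (70 + 5)*(-4))*(-24) = (49 + 75*(-4))*(-24) = (49 - 300)*(-24) = -251*(-24) = 6024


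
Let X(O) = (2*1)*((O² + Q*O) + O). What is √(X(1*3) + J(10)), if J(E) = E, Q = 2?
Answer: √46 ≈ 6.7823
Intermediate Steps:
X(O) = 2*O² + 6*O (X(O) = (2*1)*((O² + 2*O) + O) = 2*(O² + 3*O) = 2*O² + 6*O)
√(X(1*3) + J(10)) = √(2*(1*3)*(3 + 1*3) + 10) = √(2*3*(3 + 3) + 10) = √(2*3*6 + 10) = √(36 + 10) = √46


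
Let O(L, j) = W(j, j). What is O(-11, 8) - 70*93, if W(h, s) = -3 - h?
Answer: -6521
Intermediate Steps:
O(L, j) = -3 - j
O(-11, 8) - 70*93 = (-3 - 1*8) - 70*93 = (-3 - 8) - 6510 = -11 - 6510 = -6521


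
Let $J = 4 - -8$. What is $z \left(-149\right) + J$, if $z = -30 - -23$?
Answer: $1055$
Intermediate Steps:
$J = 12$ ($J = 4 + 8 = 12$)
$z = -7$ ($z = -30 + 23 = -7$)
$z \left(-149\right) + J = \left(-7\right) \left(-149\right) + 12 = 1043 + 12 = 1055$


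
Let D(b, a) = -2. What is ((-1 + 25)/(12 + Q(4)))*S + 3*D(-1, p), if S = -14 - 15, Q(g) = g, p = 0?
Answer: -99/2 ≈ -49.500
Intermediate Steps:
S = -29
((-1 + 25)/(12 + Q(4)))*S + 3*D(-1, p) = ((-1 + 25)/(12 + 4))*(-29) + 3*(-2) = (24/16)*(-29) - 6 = (24*(1/16))*(-29) - 6 = (3/2)*(-29) - 6 = -87/2 - 6 = -99/2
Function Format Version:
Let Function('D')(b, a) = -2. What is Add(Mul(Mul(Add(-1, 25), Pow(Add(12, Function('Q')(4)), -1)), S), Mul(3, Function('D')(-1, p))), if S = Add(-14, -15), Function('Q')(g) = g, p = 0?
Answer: Rational(-99, 2) ≈ -49.500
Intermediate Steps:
S = -29
Add(Mul(Mul(Add(-1, 25), Pow(Add(12, Function('Q')(4)), -1)), S), Mul(3, Function('D')(-1, p))) = Add(Mul(Mul(Add(-1, 25), Pow(Add(12, 4), -1)), -29), Mul(3, -2)) = Add(Mul(Mul(24, Pow(16, -1)), -29), -6) = Add(Mul(Mul(24, Rational(1, 16)), -29), -6) = Add(Mul(Rational(3, 2), -29), -6) = Add(Rational(-87, 2), -6) = Rational(-99, 2)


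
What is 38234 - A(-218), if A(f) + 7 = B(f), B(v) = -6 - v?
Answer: 38029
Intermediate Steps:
A(f) = -13 - f (A(f) = -7 + (-6 - f) = -13 - f)
38234 - A(-218) = 38234 - (-13 - 1*(-218)) = 38234 - (-13 + 218) = 38234 - 1*205 = 38234 - 205 = 38029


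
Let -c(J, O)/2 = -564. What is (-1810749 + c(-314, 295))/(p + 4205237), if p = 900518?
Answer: -1809621/5105755 ≈ -0.35443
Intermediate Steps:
c(J, O) = 1128 (c(J, O) = -2*(-564) = 1128)
(-1810749 + c(-314, 295))/(p + 4205237) = (-1810749 + 1128)/(900518 + 4205237) = -1809621/5105755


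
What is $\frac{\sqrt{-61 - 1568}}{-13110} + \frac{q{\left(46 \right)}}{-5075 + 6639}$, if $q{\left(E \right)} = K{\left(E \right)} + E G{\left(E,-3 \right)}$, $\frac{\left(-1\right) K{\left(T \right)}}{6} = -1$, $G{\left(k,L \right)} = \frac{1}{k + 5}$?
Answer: $\frac{88}{19941} - \frac{i \sqrt{181}}{4370} \approx 0.004413 - 0.0030786 i$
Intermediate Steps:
$G{\left(k,L \right)} = \frac{1}{5 + k}$
$K{\left(T \right)} = 6$ ($K{\left(T \right)} = \left(-6\right) \left(-1\right) = 6$)
$q{\left(E \right)} = 6 + \frac{E}{5 + E}$
$\frac{\sqrt{-61 - 1568}}{-13110} + \frac{q{\left(46 \right)}}{-5075 + 6639} = \frac{\sqrt{-61 - 1568}}{-13110} + \frac{\frac{1}{5 + 46} \left(30 + 7 \cdot 46\right)}{-5075 + 6639} = \sqrt{-61 - 1568} \left(- \frac{1}{13110}\right) + \frac{\frac{1}{51} \left(30 + 322\right)}{1564} = \sqrt{-1629} \left(- \frac{1}{13110}\right) + \frac{1}{51} \cdot 352 \cdot \frac{1}{1564} = 3 i \sqrt{181} \left(- \frac{1}{13110}\right) + \frac{352}{51} \cdot \frac{1}{1564} = - \frac{i \sqrt{181}}{4370} + \frac{88}{19941} = \frac{88}{19941} - \frac{i \sqrt{181}}{4370}$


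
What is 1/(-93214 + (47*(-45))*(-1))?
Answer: -1/91099 ≈ -1.0977e-5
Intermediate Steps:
1/(-93214 + (47*(-45))*(-1)) = 1/(-93214 - 2115*(-1)) = 1/(-93214 + 2115) = 1/(-91099) = -1/91099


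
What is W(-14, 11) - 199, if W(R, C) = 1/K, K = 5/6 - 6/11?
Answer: -3715/19 ≈ -195.53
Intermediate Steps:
K = 19/66 (K = 5*(⅙) - 6*1/11 = ⅚ - 6/11 = 19/66 ≈ 0.28788)
W(R, C) = 66/19 (W(R, C) = 1/(19/66) = 66/19)
W(-14, 11) - 199 = 66/19 - 199 = -3715/19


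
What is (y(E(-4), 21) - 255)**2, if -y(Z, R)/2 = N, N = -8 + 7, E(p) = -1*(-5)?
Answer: 64009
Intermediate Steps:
E(p) = 5
N = -1
y(Z, R) = 2 (y(Z, R) = -2*(-1) = 2)
(y(E(-4), 21) - 255)**2 = (2 - 255)**2 = (-253)**2 = 64009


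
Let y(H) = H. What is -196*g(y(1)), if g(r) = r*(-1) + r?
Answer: 0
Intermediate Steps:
g(r) = 0 (g(r) = -r + r = 0)
-196*g(y(1)) = -196*0 = 0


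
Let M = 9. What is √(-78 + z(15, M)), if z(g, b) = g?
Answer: 3*I*√7 ≈ 7.9373*I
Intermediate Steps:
√(-78 + z(15, M)) = √(-78 + 15) = √(-63) = 3*I*√7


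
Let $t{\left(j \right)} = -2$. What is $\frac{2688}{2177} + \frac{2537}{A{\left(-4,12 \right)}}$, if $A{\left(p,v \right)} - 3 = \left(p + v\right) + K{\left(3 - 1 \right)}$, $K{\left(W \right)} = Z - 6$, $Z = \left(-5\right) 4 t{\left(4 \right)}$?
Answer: $\frac{806287}{13995} \approx 57.612$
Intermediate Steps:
$Z = 40$ ($Z = \left(-5\right) 4 \left(-2\right) = \left(-20\right) \left(-2\right) = 40$)
$K{\left(W \right)} = 34$ ($K{\left(W \right)} = 40 - 6 = 34$)
$A{\left(p,v \right)} = 37 + p + v$ ($A{\left(p,v \right)} = 3 + \left(\left(p + v\right) + 34\right) = 3 + \left(34 + p + v\right) = 37 + p + v$)
$\frac{2688}{2177} + \frac{2537}{A{\left(-4,12 \right)}} = \frac{2688}{2177} + \frac{2537}{37 - 4 + 12} = 2688 \cdot \frac{1}{2177} + \frac{2537}{45} = \frac{384}{311} + 2537 \cdot \frac{1}{45} = \frac{384}{311} + \frac{2537}{45} = \frac{806287}{13995}$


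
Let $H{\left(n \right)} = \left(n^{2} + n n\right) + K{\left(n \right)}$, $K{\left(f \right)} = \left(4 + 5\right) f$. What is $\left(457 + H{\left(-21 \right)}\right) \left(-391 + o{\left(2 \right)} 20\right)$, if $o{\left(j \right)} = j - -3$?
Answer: $-334650$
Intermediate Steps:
$K{\left(f \right)} = 9 f$
$H{\left(n \right)} = 2 n^{2} + 9 n$ ($H{\left(n \right)} = \left(n^{2} + n n\right) + 9 n = \left(n^{2} + n^{2}\right) + 9 n = 2 n^{2} + 9 n$)
$o{\left(j \right)} = 3 + j$ ($o{\left(j \right)} = j + 3 = 3 + j$)
$\left(457 + H{\left(-21 \right)}\right) \left(-391 + o{\left(2 \right)} 20\right) = \left(457 - 21 \left(9 + 2 \left(-21\right)\right)\right) \left(-391 + \left(3 + 2\right) 20\right) = \left(457 - 21 \left(9 - 42\right)\right) \left(-391 + 5 \cdot 20\right) = \left(457 - -693\right) \left(-391 + 100\right) = \left(457 + 693\right) \left(-291\right) = 1150 \left(-291\right) = -334650$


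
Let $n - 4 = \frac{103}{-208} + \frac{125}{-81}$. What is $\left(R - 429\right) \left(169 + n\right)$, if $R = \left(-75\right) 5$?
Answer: $- \frac{192984187}{1404} \approx -1.3745 \cdot 10^{5}$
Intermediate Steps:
$R = -375$
$n = \frac{33049}{16848}$ ($n = 4 + \left(\frac{103}{-208} + \frac{125}{-81}\right) = 4 + \left(103 \left(- \frac{1}{208}\right) + 125 \left(- \frac{1}{81}\right)\right) = 4 - \frac{34343}{16848} = \frac{33049}{16848} \approx 1.9616$)
$\left(R - 429\right) \left(169 + n\right) = \left(-375 - 429\right) \left(169 + \frac{33049}{16848}\right) = \left(-804\right) \frac{2880361}{16848} = - \frac{192984187}{1404}$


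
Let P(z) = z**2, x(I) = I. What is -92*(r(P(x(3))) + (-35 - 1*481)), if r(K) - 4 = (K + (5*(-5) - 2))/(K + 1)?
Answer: 236348/5 ≈ 47270.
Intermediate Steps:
r(K) = 4 + (-27 + K)/(1 + K) (r(K) = 4 + (K + (5*(-5) - 2))/(K + 1) = 4 + (K + (-25 - 2))/(1 + K) = 4 + (K - 27)/(1 + K) = 4 + (-27 + K)/(1 + K))
-92*(r(P(x(3))) + (-35 - 1*481)) = -92*((-23 + 5*3**2)/(1 + 3**2) + (-35 - 1*481)) = -92*((-23 + 5*9)/(1 + 9) + (-35 - 481)) = -92*((-23 + 45)/10 - 516) = -92*((1/10)*22 - 516) = -92*(11/5 - 516) = -92*(-2569/5) = 236348/5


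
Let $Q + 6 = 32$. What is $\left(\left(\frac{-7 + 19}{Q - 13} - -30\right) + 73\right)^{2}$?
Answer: $\frac{1825201}{169} \approx 10800.0$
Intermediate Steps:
$Q = 26$ ($Q = -6 + 32 = 26$)
$\left(\left(\frac{-7 + 19}{Q - 13} - -30\right) + 73\right)^{2} = \left(\left(\frac{-7 + 19}{26 - 13} - -30\right) + 73\right)^{2} = \left(\left(\frac{12}{13} + 30\right) + 73\right)^{2} = \left(\frac{402}{13} + 73\right)^{2} = \left(\frac{1351}{13}\right)^{2} = \frac{1825201}{169}$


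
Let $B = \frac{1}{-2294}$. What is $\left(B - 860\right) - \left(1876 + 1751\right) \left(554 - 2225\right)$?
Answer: $\frac{13901311957}{2294} \approx 6.0599 \cdot 10^{6}$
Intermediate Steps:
$B = - \frac{1}{2294} \approx -0.00043592$
$\left(B - 860\right) - \left(1876 + 1751\right) \left(554 - 2225\right) = \left(- \frac{1}{2294} - 860\right) - \left(1876 + 1751\right) \left(554 - 2225\right) = \left(- \frac{1}{2294} - 860\right) - 3627 \left(-1671\right) = - \frac{1972841}{2294} - -6060717 = - \frac{1972841}{2294} + 6060717 = \frac{13901311957}{2294}$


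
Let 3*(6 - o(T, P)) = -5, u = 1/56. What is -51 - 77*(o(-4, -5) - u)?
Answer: -15359/24 ≈ -639.96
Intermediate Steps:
u = 1/56 ≈ 0.017857
o(T, P) = 23/3 (o(T, P) = 6 - ⅓*(-5) = 6 + 5/3 = 23/3)
-51 - 77*(o(-4, -5) - u) = -51 - 77*(23/3 - 1*1/56) = -51 - 77*(23/3 - 1/56) = -51 - 77*1285/168 = -51 - 14135/24 = -15359/24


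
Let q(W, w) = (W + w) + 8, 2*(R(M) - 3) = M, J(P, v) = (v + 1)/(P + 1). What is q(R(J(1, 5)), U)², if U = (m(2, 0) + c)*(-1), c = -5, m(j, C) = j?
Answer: 961/4 ≈ 240.25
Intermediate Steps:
J(P, v) = (1 + v)/(1 + P)
R(M) = 3 + M/2
U = 3 (U = (2 - 5)*(-1) = -3*(-1) = 3)
q(W, w) = 8 + W + w
q(R(J(1, 5)), U)² = (8 + (3 + ((1 + 5)/(1 + 1))/2) + 3)² = (8 + (3 + (6/2)/2) + 3)² = (8 + (3 + ((½)*6)/2) + 3)² = (8 + (3 + (½)*3) + 3)² = (8 + (3 + 3/2) + 3)² = (8 + 9/2 + 3)² = (31/2)² = 961/4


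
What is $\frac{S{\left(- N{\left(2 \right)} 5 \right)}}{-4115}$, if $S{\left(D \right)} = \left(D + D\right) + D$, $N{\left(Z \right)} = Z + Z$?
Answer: $\frac{12}{823} \approx 0.014581$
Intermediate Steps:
$N{\left(Z \right)} = 2 Z$
$S{\left(D \right)} = 3 D$ ($S{\left(D \right)} = 2 D + D = 3 D$)
$\frac{S{\left(- N{\left(2 \right)} 5 \right)}}{-4115} = \frac{3 - 2 \cdot 2 \cdot 5}{-4115} = 3 \left(-1\right) 4 \cdot 5 \left(- \frac{1}{4115}\right) = 3 \left(\left(-4\right) 5\right) \left(- \frac{1}{4115}\right) = 3 \left(-20\right) \left(- \frac{1}{4115}\right) = \left(-60\right) \left(- \frac{1}{4115}\right) = \frac{12}{823}$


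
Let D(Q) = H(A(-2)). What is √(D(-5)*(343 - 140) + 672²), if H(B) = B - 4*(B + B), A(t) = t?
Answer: 7*√9274 ≈ 674.11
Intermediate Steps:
H(B) = -7*B (H(B) = B - 8*B = -7*B)
D(Q) = 14 (D(Q) = -7*(-2) = 14)
√(D(-5)*(343 - 140) + 672²) = √(14*(343 - 140) + 672²) = √(14*203 + 451584) = √(2842 + 451584) = √454426 = 7*√9274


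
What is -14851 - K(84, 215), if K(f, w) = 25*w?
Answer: -20226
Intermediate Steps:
-14851 - K(84, 215) = -14851 - 25*215 = -14851 - 1*5375 = -14851 - 5375 = -20226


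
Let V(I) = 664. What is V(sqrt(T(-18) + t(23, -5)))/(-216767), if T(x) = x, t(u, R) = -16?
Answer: -664/216767 ≈ -0.0030632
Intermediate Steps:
V(sqrt(T(-18) + t(23, -5)))/(-216767) = 664/(-216767) = 664*(-1/216767) = -664/216767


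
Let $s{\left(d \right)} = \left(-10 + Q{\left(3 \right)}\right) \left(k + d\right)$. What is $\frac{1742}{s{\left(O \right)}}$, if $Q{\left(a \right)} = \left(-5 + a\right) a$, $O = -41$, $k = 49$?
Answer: $- \frac{871}{64} \approx -13.609$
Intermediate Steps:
$Q{\left(a \right)} = a \left(-5 + a\right)$
$s{\left(d \right)} = -784 - 16 d$ ($s{\left(d \right)} = \left(-10 + 3 \left(-5 + 3\right)\right) \left(49 + d\right) = \left(-10 + 3 \left(-2\right)\right) \left(49 + d\right) = \left(-10 - 6\right) \left(49 + d\right) = - 16 \left(49 + d\right) = -784 - 16 d$)
$\frac{1742}{s{\left(O \right)}} = \frac{1742}{-784 - -656} = \frac{1742}{-784 + 656} = \frac{1742}{-128} = 1742 \left(- \frac{1}{128}\right) = - \frac{871}{64}$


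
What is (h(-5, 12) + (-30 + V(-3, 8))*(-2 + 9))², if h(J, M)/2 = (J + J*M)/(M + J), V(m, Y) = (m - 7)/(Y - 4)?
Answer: 11868025/196 ≈ 60551.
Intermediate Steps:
V(m, Y) = (-7 + m)/(-4 + Y)
h(J, M) = 2*(J + J*M)/(J + M) (h(J, M) = 2*((J + J*M)/(M + J)) = 2*((J + J*M)/(J + M)) = 2*(J + J*M)/(J + M))
(h(-5, 12) + (-30 + V(-3, 8))*(-2 + 9))² = (2*(-5)*(1 + 12)/(-5 + 12) + (-30 + (-7 - 3)/(-4 + 8))*(-2 + 9))² = (2*(-5)*13/7 + (-30 - 10/4)*7)² = (2*(-5)*(⅐)*13 + (-30 + (¼)*(-10))*7)² = (-130/7 + (-30 - 5/2)*7)² = (-130/7 - 65/2*7)² = (-130/7 - 455/2)² = (-3445/14)² = 11868025/196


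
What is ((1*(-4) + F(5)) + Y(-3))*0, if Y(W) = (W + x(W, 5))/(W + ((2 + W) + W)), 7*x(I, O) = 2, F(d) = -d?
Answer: 0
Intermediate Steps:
x(I, O) = 2/7 (x(I, O) = (1/7)*2 = 2/7)
Y(W) = (2/7 + W)/(2 + 3*W) (Y(W) = (W + 2/7)/(W + ((2 + W) + W)) = (2/7 + W)/(W + (2 + 2*W)) = (2/7 + W)/(2 + 3*W))
((1*(-4) + F(5)) + Y(-3))*0 = ((1*(-4) - 1*5) + (2 + 7*(-3))/(7*(2 + 3*(-3))))*0 = ((-4 - 5) + (2 - 21)/(7*(2 - 9)))*0 = (-9 + (1/7)*(-19)/(-7))*0 = (-9 + (1/7)*(-1/7)*(-19))*0 = (-9 + 19/49)*0 = -422/49*0 = 0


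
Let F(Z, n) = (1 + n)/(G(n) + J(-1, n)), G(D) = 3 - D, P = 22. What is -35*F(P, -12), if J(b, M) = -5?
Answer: 77/2 ≈ 38.500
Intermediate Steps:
F(Z, n) = (1 + n)/(-2 - n) (F(Z, n) = (1 + n)/((3 - n) - 5) = (1 + n)/(-2 - n))
-35*F(P, -12) = -35*(-1 - 1*(-12))/(2 - 12) = -35*(-1 + 12)/(-10) = -(-7)*11/2 = -35*(-11/10) = 77/2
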